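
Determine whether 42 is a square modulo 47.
By Euler's criterion: 42^{23} ≡ 1 (mod 47). Since this equals 1, 42 is a QR.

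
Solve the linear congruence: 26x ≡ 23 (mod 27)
4

Since gcd(26, 27) = 1 divides 23, a solution exists.
Multiply both sides by the inverse of 26 mod 27:
  26^(-1) mod 27 = 26
  x ≡ 26 × 23 ≡ 598 ≡ 4 (mod 27)
Verification: 26 × 4 = 104 = 3 × 27 + 23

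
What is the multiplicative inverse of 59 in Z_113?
59^(-1) ≡ 23 (mod 113). Verification: 59 × 23 = 1357 ≡ 1 (mod 113)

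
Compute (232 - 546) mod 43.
30

(232 - 546) = -314
-314 mod 43 = 30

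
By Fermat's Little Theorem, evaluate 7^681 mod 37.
By Fermat: 7^{36} ≡ 1 (mod 37). 681 ≡ 33 (mod 36). So 7^{681} ≡ 7^{33} ≡ 26 (mod 37)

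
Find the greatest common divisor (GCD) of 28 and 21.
7

Using the Euclidean algorithm:
28 = 1 × 21 + 7
21 = 3 × 7 + 0

GCD(28, 21) = 7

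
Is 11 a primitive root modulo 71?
p - 1 = 70 has prime divisors 2, 5, 7. Check 11^(70/q) mod 71 for each: 11^(70/2) = 11^35 ≡ 70, 11^(70/5) = 11^14 ≡ 54, 11^(70/7) = 11^10 ≡ 32 (mod 71). None of these is 1, so 11 has order 70 = φ(71), so it is a primitive root mod 71.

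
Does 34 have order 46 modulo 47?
p - 1 = 46 has prime divisors 2, 23. Check 34^(46/q) mod 47 for each: 34^(46/2) = 34^23 ≡ 1, 34^(46/23) = 34^2 ≡ 28 (mod 47). Since 34^23 ≡ 1 (mod 47), the order of 34 divides 23 (in fact the order is 23) ≠ 46, so it is not a primitive root.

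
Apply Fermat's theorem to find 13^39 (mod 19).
By Fermat: 13^{18} ≡ 1 (mod 19). 39 = 2×18 + 3. So 13^{39} ≡ 13^{3} ≡ 12 (mod 19)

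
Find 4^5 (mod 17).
5 = 4 + 1 (binary 101). Repeated squaring mod 17: 4^1 ≡ 4; 4^2 ≡ 4² = 16 ≡ 16; 4^4 ≡ 16² = 256 ≡ 1. Multiply: 4^5 = 4^4 × 4^1 ≡ 1 × 4 (mod 17): 1 × 4 = 4 ≡ 4. So 4^5 ≡ 4 (mod 17).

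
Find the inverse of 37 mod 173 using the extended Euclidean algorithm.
Extended GCD: 37(-14) + 173(3) = 1. So 37^(-1) ≡ 159 ≡ 159 (mod 173). Verify: 37 × 159 = 5883 ≡ 1 (mod 173)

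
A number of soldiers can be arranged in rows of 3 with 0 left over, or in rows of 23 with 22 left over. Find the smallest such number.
M = 3 × 23 = 69. M₁ = 23, y₁ ≡ 2 (mod 3). M₂ = 3, y₂ ≡ 8 (mod 23). x = 0×23×2 + 22×3×8 ≡ 45 (mod 69). The smallest positive such number is 45.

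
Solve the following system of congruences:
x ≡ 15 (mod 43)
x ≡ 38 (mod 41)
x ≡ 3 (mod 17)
17258

Using the Chinese Remainder Theorem:
M = product of moduli = 29971
For equation 1: M_1 = 697, 697 ≡ 9 (mod 43), inverse of 697 mod 43 is 24 (check: 9 × 24 = 216 ≡ 1 (mod 43))
For equation 2: M_2 = 731, 731 ≡ 34 (mod 41), inverse of 731 mod 41 is 35 (check: 34 × 35 = 1190 ≡ 1 (mod 41))
For equation 3: M_3 = 1763, 1763 ≡ 12 (mod 17), inverse of 1763 mod 17 is 10 (check: 12 × 10 = 120 ≡ 1 (mod 17))
Combine: x ≡ Σ r_i×M_i×(M_i⁻¹ mod m_i) = 15×697×24 + 38×731×35 + 3×1763×10 = 250920 + 972230 + 52890 = 1276040
1276040 mod 29971 = 17258
x ≡ 17258 (mod 29971)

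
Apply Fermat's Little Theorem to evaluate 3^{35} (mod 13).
9

By Fermat's Little Theorem, a^(p-1) ≡ 1 (mod p) for prime p and gcd(a, p) = 1
Here p = 13, so 3^12 ≡ 1 (mod 13)
We can reduce the exponent: 35 mod 12 = 11
So 3^35 ≡ 3^11 (mod 13)
Computing: 3^11 mod 13 = 9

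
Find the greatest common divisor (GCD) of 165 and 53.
1

Using the Euclidean algorithm:
165 = 3 × 53 + 6
53 = 8 × 6 + 5
6 = 1 × 5 + 1
5 = 5 × 1 + 0

GCD(165, 53) = 1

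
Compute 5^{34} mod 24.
1

Using successive squaring:
Binary expansion of 34: 100010
Powers of 5 mod 24 (each is the square of the previous):
  5^1 ≡ 5 (mod 24)
  5^2 ≡ 5² = 25 ≡ 1 (mod 24)
  5^4 ≡ 1² = 1 ≡ 1 (mod 24)
  5^8 ≡ 1² = 1 ≡ 1 (mod 24)
  5^16 ≡ 1² = 1 ≡ 1 (mod 24)
  5^32 ≡ 1² = 1 ≡ 1 (mod 24)
34 = 32 + 2, so 5^34 = 5^32 × 5^2 ≡ 1 × 1 (mod 24)
Multiplying step by step:
  1 × 1 = 1 ≡ 1 (mod 24)
Result: 5^34 ≡ 1 (mod 24)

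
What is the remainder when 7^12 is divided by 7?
Using repeated squaring. 7 ≡ 0 (mod 7). 12 = 8 + 4 (binary 1100). Repeated squaring mod 7: 0^1 ≡ 0; 0^2 ≡ 0² = 0 ≡ 0; 0^4 ≡ 0² = 0 ≡ 0; 0^8 ≡ 0² = 0 ≡ 0. Multiply: 7^12 ≡ 0^8 × 0^4 ≡ 0 × 0 (mod 7): 0 × 0 = 0 ≡ 0. So 7^12 ≡ 0 (mod 7).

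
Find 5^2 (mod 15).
2 = 2 (binary 10). Repeated squaring mod 15: 5^1 ≡ 5; 5^2 ≡ 5² = 25 ≡ 10. So 5^2 ≡ 10 (mod 15).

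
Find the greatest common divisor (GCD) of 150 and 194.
2

Using the Euclidean algorithm:
150 = 0 × 194 + 150
194 = 1 × 150 + 44
150 = 3 × 44 + 18
44 = 2 × 18 + 8
18 = 2 × 8 + 2
8 = 4 × 2 + 0

GCD(150, 194) = 2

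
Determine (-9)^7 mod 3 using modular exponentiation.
(-9) ≡ 0 (mod 3). 7 = 4 + 2 + 1 (binary 111). Repeated squaring mod 3: 0^1 ≡ 0; 0^2 ≡ 0² = 0 ≡ 0; 0^4 ≡ 0² = 0 ≡ 0. Multiply: (-9)^7 ≡ 0^4 × 0^2 × 0^1 ≡ 0 × 0 × 0 (mod 3): 0 × 0 = 0 ≡ 0; 0 × 0 = 0 ≡ 0. So (-9)^7 ≡ 0 (mod 3).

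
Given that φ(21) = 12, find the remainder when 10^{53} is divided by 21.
By Euler: 10^{12} ≡ 1 (mod 21) since gcd(10, 21) = 1. 53 = 4×12 + 5. So 10^{53} ≡ 10^{5} ≡ 19 (mod 21)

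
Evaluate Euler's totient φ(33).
20

Prime factorization: 33 = 3 × 11
Using the formula φ(n) = n × Π(1 - 1/p) for each prime factor p:
φ(33) = 33 × (1 - 1/3) × (1 - 1/11)
φ(33) = 20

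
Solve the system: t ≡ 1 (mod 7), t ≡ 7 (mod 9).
M = 7 × 9 = 63. M₁ = 9, y₁ ≡ 4 (mod 7). M₂ = 7, y₂ ≡ 4 (mod 9). t = 1×9×4 + 7×7×4 ≡ 43 (mod 63)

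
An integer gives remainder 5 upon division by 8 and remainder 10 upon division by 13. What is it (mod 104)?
M = 8 × 13 = 104. M₁ = 13, y₁ ≡ 5 (mod 8). M₂ = 8, y₂ ≡ 5 (mod 13). m = 5×13×5 + 10×8×5 ≡ 101 (mod 104). The smallest positive such number is 101.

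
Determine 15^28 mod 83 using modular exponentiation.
Using repeated squaring. 28 = 16 + 8 + 4 (binary 11100). Repeated squaring mod 83: 15^1 ≡ 15; 15^2 ≡ 15² = 225 ≡ 59; 15^4 ≡ 59² = 3481 ≡ 78; 15^8 ≡ 78² = 6084 ≡ 25; 15^16 ≡ 25² = 625 ≡ 44. Multiply: 15^28 = 15^16 × 15^8 × 15^4 ≡ 44 × 25 × 78 (mod 83): 44 × 25 = 1100 ≡ 21; 21 × 78 = 1638 ≡ 61. So 15^28 ≡ 61 (mod 83).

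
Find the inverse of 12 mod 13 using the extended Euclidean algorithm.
Extended GCD: 12(-1) + 13(1) = 1. So 12^(-1) ≡ 12 ≡ 12 (mod 13). Verify: 12 × 12 = 144 ≡ 1 (mod 13)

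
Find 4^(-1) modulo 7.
2

Using Extended Euclidean Algorithm:
gcd(4, 7) = 1
Bezout coefficients: 4 × 2 + 7 × -1 = 1
So 4 × 2 ≡ 1 (mod 7)
The inverse is 2 mod 7 = 2
Verification: 4 × 2 = 8 = 1 × 7 + 1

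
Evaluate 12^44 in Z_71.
Using repeated squaring. 44 = 32 + 8 + 4 (binary 101100). Repeated squaring mod 71: 12^1 ≡ 12; 12^2 ≡ 12² = 144 ≡ 2; 12^4 ≡ 2² = 4 ≡ 4; 12^8 ≡ 4² = 16 ≡ 16; 12^16 ≡ 16² = 256 ≡ 43; 12^32 ≡ 43² = 1849 ≡ 3. Multiply: 12^44 = 12^32 × 12^8 × 12^4 ≡ 3 × 16 × 4 (mod 71): 3 × 16 = 48 ≡ 48; 48 × 4 = 192 ≡ 50. So 12^44 ≡ 50 (mod 71).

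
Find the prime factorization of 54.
2 × 3^3

Divide by primes starting from smallest:
54 ÷ 2 = 27
27 ÷ 3 = 9
9 ÷ 3 = 3
3 ÷ 3 = 1

54 = 2 × 3^3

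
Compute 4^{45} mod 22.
12

Using successive squaring:
Binary expansion of 45: 101101
Powers of 4 mod 22 (each is the square of the previous):
  4^1 ≡ 4 (mod 22)
  4^2 ≡ 4² = 16 ≡ 16 (mod 22)
  4^4 ≡ 16² = 256 ≡ 14 (mod 22)
  4^8 ≡ 14² = 196 ≡ 20 (mod 22)
  4^16 ≡ 20² = 400 ≡ 4 (mod 22)
  4^32 ≡ 4² = 16 ≡ 16 (mod 22)
45 = 32 + 8 + 4 + 1, so 4^45 = 4^32 × 4^8 × 4^4 × 4^1 ≡ 16 × 20 × 14 × 4 (mod 22)
Multiplying step by step:
  16 × 20 = 320 ≡ 12 (mod 22)
  12 × 14 = 168 ≡ 14 (mod 22)
  14 × 4 = 56 ≡ 12 (mod 22)
Result: 4^45 ≡ 12 (mod 22)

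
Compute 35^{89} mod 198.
17

Using successive squaring:
Binary expansion of 89: 1011001
Powers of 35 mod 198 (each is the square of the previous):
  35^1 ≡ 35 (mod 198)
  35^2 ≡ 35² = 1225 ≡ 37 (mod 198)
  35^4 ≡ 37² = 1369 ≡ 181 (mod 198)
  35^8 ≡ 181² = 32761 ≡ 91 (mod 198)
  35^16 ≡ 91² = 8281 ≡ 163 (mod 198)
  35^32 ≡ 163² = 26569 ≡ 37 (mod 198)
  35^64 ≡ 37² = 1369 ≡ 181 (mod 198)
89 = 64 + 16 + 8 + 1, so 35^89 = 35^64 × 35^16 × 35^8 × 35^1 ≡ 181 × 163 × 91 × 35 (mod 198)
Multiplying step by step:
  181 × 163 = 29503 ≡ 1 (mod 198)
  1 × 91 = 91 ≡ 91 (mod 198)
  91 × 35 = 3185 ≡ 17 (mod 198)
Result: 35^89 ≡ 17 (mod 198)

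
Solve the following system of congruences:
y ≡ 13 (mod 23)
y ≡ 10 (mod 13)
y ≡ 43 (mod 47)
5119

Using the Chinese Remainder Theorem:
M = product of moduli = 14053
For equation 1: M_1 = 611, 611 ≡ 13 (mod 23), inverse of 611 mod 23 is 16 (check: 13 × 16 = 208 ≡ 1 (mod 23))
For equation 2: M_2 = 1081, 1081 ≡ 2 (mod 13), inverse of 1081 mod 13 is 7 (check: 2 × 7 = 14 ≡ 1 (mod 13))
For equation 3: M_3 = 299, 299 ≡ 17 (mod 47), inverse of 299 mod 47 is 36 (check: 17 × 36 = 612 ≡ 1 (mod 47))
Combine: y ≡ Σ r_i×M_i×(M_i⁻¹ mod m_i) = 13×611×16 + 10×1081×7 + 43×299×36 = 127088 + 75670 + 462852 = 665610
665610 mod 14053 = 5119
y ≡ 5119 (mod 14053)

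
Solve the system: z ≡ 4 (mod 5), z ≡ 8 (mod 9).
M = 5 × 9 = 45. M₁ = 9, y₁ ≡ 4 (mod 5). M₂ = 5, y₂ ≡ 2 (mod 9). z = 4×9×4 + 8×5×2 ≡ 44 (mod 45)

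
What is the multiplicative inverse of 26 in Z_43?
26^(-1) ≡ 5 (mod 43). Verification: 26 × 5 = 130 ≡ 1 (mod 43)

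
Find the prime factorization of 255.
3 × 5 × 17

Divide by primes starting from smallest:
255 ÷ 3 = 85
85 ÷ 5 = 17
17 ÷ 17 = 1

255 = 3 × 5 × 17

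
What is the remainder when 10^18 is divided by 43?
Using repeated squaring. 18 = 16 + 2 (binary 10010). Repeated squaring mod 43: 10^1 ≡ 10; 10^2 ≡ 10² = 100 ≡ 14; 10^4 ≡ 14² = 196 ≡ 24; 10^8 ≡ 24² = 576 ≡ 17; 10^16 ≡ 17² = 289 ≡ 31. Multiply: 10^18 = 10^16 × 10^2 ≡ 31 × 14 (mod 43): 31 × 14 = 434 ≡ 4. So 10^18 ≡ 4 (mod 43).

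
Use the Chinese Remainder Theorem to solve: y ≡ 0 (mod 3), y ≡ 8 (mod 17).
42

Using the Chinese Remainder Theorem:
M = product of moduli = 51
For equation 1: M_1 = 17, 17 ≡ 2 (mod 3), inverse of 17 mod 3 is 2 (check: 2 × 2 = 4 ≡ 1 (mod 3))
For equation 2: M_2 = 3, 3 ≡ 3 (mod 17), inverse of 3 mod 17 is 6 (check: 3 × 6 = 18 ≡ 1 (mod 17))
Combine: y ≡ Σ r_i×M_i×(M_i⁻¹ mod m_i) = 0×17×2 + 8×3×6 = 0 + 144 = 144
144 mod 51 = 42
y ≡ 42 (mod 51)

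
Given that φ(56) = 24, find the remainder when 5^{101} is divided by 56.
By Euler: 5^{24} ≡ 1 (mod 56) since gcd(5, 56) = 1. 101 = 4×24 + 5. So 5^{101} ≡ 5^{5} ≡ 45 (mod 56)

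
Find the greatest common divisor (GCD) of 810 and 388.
2

Using the Euclidean algorithm:
810 = 2 × 388 + 34
388 = 11 × 34 + 14
34 = 2 × 14 + 6
14 = 2 × 6 + 2
6 = 3 × 2 + 0

GCD(810, 388) = 2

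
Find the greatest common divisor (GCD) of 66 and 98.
2

Using the Euclidean algorithm:
66 = 0 × 98 + 66
98 = 1 × 66 + 32
66 = 2 × 32 + 2
32 = 16 × 2 + 0

GCD(66, 98) = 2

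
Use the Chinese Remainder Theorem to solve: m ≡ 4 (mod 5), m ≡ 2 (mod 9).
M = 5 × 9 = 45. M₁ = 9, y₁ ≡ 4 (mod 5). M₂ = 5, y₂ ≡ 2 (mod 9). m = 4×9×4 + 2×5×2 ≡ 29 (mod 45)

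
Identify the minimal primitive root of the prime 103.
p - 1 = 102 has prime divisors 2, 3, 17. h is a primitive root mod 103 iff h^(102/q) ≢ 1 (mod 103) for each such q.
h = 2: 2^51 ≡ 1, 2^34 ≡ 46, 2^6 ≡ 64 (mod 103); 2^51 ≡ 1, so not a primitive root.
h = 3: 3^51 ≡ 102, 3^34 ≡ 1, 3^6 ≡ 8 (mod 103); 3^34 ≡ 1, so not a primitive root.
h = 4: 4^51 ≡ 1, 4^34 ≡ 56, 4^6 ≡ 79 (mod 103); 4^51 ≡ 1, so not a primitive root.
h = 5: 5^51 ≡ 102, 5^34 ≡ 56, 5^6 ≡ 72 (mod 103); none is 1, so 5 has order 102 and is a primitive root.
The smallest primitive root mod 103 is g = 5.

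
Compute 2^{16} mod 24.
16

Using successive squaring:
Binary expansion of 16: 10000
Powers of 2 mod 24 (each is the square of the previous):
  2^1 ≡ 2 (mod 24)
  2^2 ≡ 2² = 4 ≡ 4 (mod 24)
  2^4 ≡ 4² = 16 ≡ 16 (mod 24)
  2^8 ≡ 16² = 256 ≡ 16 (mod 24)
  2^16 ≡ 16² = 256 ≡ 16 (mod 24)
16 is a power of 2, so 2^16 is the last square: ≡ 16 (mod 24)
Result: 2^16 ≡ 16 (mod 24)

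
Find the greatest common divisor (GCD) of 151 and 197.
1

Using the Euclidean algorithm:
151 = 0 × 197 + 151
197 = 1 × 151 + 46
151 = 3 × 46 + 13
46 = 3 × 13 + 7
13 = 1 × 7 + 6
7 = 1 × 6 + 1
6 = 6 × 1 + 0

GCD(151, 197) = 1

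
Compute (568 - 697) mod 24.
15

(568 - 697) = -129
-129 mod 24 = 15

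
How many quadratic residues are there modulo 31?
For prime 31, there are (p-1)/2 = (31-1)/2 = 15 quadratic residues (excluding 0).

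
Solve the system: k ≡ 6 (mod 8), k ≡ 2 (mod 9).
M = 8 × 9 = 72. M₁ = 9, y₁ ≡ 1 (mod 8). M₂ = 8, y₂ ≡ 8 (mod 9). k = 6×9×1 + 2×8×8 ≡ 38 (mod 72)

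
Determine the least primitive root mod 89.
p - 1 = 88 has prime divisors 2, 11. h is a primitive root mod 89 iff h^(88/q) ≢ 1 (mod 89) for each such q.
h = 2: 2^44 ≡ 1, 2^8 ≡ 78 (mod 89); 2^44 ≡ 1, so not a primitive root.
h = 3: 3^44 ≡ 88, 3^8 ≡ 64 (mod 89); none is 1, so 3 has order 88 and is a primitive root.
The smallest primitive root mod 89 is g = 3.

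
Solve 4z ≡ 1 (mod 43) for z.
4^(-1) ≡ 11 (mod 43). Verification: 4 × 11 = 44 ≡ 1 (mod 43)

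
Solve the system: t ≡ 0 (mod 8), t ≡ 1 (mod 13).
M = 8 × 13 = 104. M₁ = 13, y₁ ≡ 5 (mod 8). M₂ = 8, y₂ ≡ 5 (mod 13). t = 0×13×5 + 1×8×5 ≡ 40 (mod 104)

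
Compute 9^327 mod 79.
Using Fermat: 9^{78} ≡ 1 (mod 79). 327 ≡ 15 (mod 78). So 9^{327} ≡ 9^{15} ≡ 46 (mod 79)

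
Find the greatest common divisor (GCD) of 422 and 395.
1

Using the Euclidean algorithm:
422 = 1 × 395 + 27
395 = 14 × 27 + 17
27 = 1 × 17 + 10
17 = 1 × 10 + 7
10 = 1 × 7 + 3
7 = 2 × 3 + 1
3 = 3 × 1 + 0

GCD(422, 395) = 1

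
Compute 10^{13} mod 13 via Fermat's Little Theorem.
10

By Fermat's Little Theorem, a^(p-1) ≡ 1 (mod p) for prime p and gcd(a, p) = 1
Here p = 13, so 10^12 ≡ 1 (mod 13)
We can reduce the exponent: 13 mod 12 = 1
So 10^13 ≡ 10^1 (mod 13)
Computing: 10^1 mod 13 = 10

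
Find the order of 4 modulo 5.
Powers of 4 mod 5: 4^1≡4, 4^2≡1. Order = 2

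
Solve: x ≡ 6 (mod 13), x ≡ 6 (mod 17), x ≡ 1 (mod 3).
M = 13 × 17 × 3 = 663. M₁ = 51, y₁ ≡ 12 (mod 13). M₂ = 39, y₂ ≡ 7 (mod 17). M₃ = 221, y₃ ≡ 2 (mod 3). x = 6×51×12 + 6×39×7 + 1×221×2 ≡ 448 (mod 663)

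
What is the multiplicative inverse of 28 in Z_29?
28^(-1) ≡ 28 (mod 29). Verification: 28 × 28 = 784 ≡ 1 (mod 29)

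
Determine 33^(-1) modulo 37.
33^(-1) ≡ 9 (mod 37). Verification: 33 × 9 = 297 ≡ 1 (mod 37)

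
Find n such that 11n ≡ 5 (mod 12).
7

Since gcd(11, 12) = 1 divides 5, a solution exists.
Multiply both sides by the inverse of 11 mod 12:
  11^(-1) mod 12 = 11
  x ≡ 11 × 5 ≡ 55 ≡ 7 (mod 12)
Verification: 11 × 7 = 77 = 6 × 12 + 5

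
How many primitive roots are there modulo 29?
12

The number of primitive roots modulo p is φ(p-1) = φ(28)
φ(28) = 12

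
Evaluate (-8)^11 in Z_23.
Using repeated squaring. (-8) ≡ 15 (mod 23). 11 = 8 + 2 + 1 (binary 1011). Repeated squaring mod 23: 15^1 ≡ 15; 15^2 ≡ 15² = 225 ≡ 18; 15^4 ≡ 18² = 324 ≡ 2; 15^8 ≡ 2² = 4 ≡ 4. Multiply: (-8)^11 ≡ 15^8 × 15^2 × 15^1 ≡ 4 × 18 × 15 (mod 23): 4 × 18 = 72 ≡ 3; 3 × 15 = 45 ≡ 22. So (-8)^11 ≡ 22 (mod 23).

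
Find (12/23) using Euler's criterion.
(12/23) = 12^{11} mod 23 = 1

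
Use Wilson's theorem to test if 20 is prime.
(19)! mod 20 = 0. Since 0 ≢ -1 (mod 20), 20 is not prime.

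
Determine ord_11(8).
Powers of 8 mod 11: 8^1≡8, 8^2≡9, 8^3≡6, 8^4≡4, 8^5≡10, 8^6≡3, 8^7≡2, 8^8≡5, 8^9≡7, 8^10≡1. Order = 10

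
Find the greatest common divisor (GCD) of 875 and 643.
1

Using the Euclidean algorithm:
875 = 1 × 643 + 232
643 = 2 × 232 + 179
232 = 1 × 179 + 53
179 = 3 × 53 + 20
53 = 2 × 20 + 13
20 = 1 × 13 + 7
13 = 1 × 7 + 6
7 = 1 × 6 + 1
6 = 6 × 1 + 0

GCD(875, 643) = 1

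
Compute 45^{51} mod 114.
39

Using successive squaring:
Binary expansion of 51: 110011
Powers of 45 mod 114 (each is the square of the previous):
  45^1 ≡ 45 (mod 114)
  45^2 ≡ 45² = 2025 ≡ 87 (mod 114)
  45^4 ≡ 87² = 7569 ≡ 45 (mod 114)
  45^8 ≡ 45² = 2025 ≡ 87 (mod 114)
  45^16 ≡ 87² = 7569 ≡ 45 (mod 114)
  45^32 ≡ 45² = 2025 ≡ 87 (mod 114)
51 = 32 + 16 + 2 + 1, so 45^51 = 45^32 × 45^16 × 45^2 × 45^1 ≡ 87 × 45 × 87 × 45 (mod 114)
Multiplying step by step:
  87 × 45 = 3915 ≡ 39 (mod 114)
  39 × 87 = 3393 ≡ 87 (mod 114)
  87 × 45 = 3915 ≡ 39 (mod 114)
Result: 45^51 ≡ 39 (mod 114)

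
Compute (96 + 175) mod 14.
5

(96 + 175) = 271
271 mod 14 = 5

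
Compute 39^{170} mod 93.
63

Using successive squaring:
Binary expansion of 170: 10101010
Powers of 39 mod 93 (each is the square of the previous):
  39^1 ≡ 39 (mod 93)
  39^2 ≡ 39² = 1521 ≡ 33 (mod 93)
  39^4 ≡ 33² = 1089 ≡ 66 (mod 93)
  39^8 ≡ 66² = 4356 ≡ 78 (mod 93)
  39^16 ≡ 78² = 6084 ≡ 39 (mod 93)
  39^32 ≡ 39² = 1521 ≡ 33 (mod 93)
  39^64 ≡ 33² = 1089 ≡ 66 (mod 93)
  39^128 ≡ 66² = 4356 ≡ 78 (mod 93)
170 = 128 + 32 + 8 + 2, so 39^170 = 39^128 × 39^32 × 39^8 × 39^2 ≡ 78 × 33 × 78 × 33 (mod 93)
Multiplying step by step:
  78 × 33 = 2574 ≡ 63 (mod 93)
  63 × 78 = 4914 ≡ 78 (mod 93)
  78 × 33 = 2574 ≡ 63 (mod 93)
Result: 39^170 ≡ 63 (mod 93)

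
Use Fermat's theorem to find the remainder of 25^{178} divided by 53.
46

By Fermat's Little Theorem, a^(p-1) ≡ 1 (mod p) for prime p and gcd(a, p) = 1
Here p = 53, so 25^52 ≡ 1 (mod 53)
We can reduce the exponent: 178 mod 52 = 22
So 25^178 ≡ 25^22 (mod 53)
Computing: 25^22 mod 53 = 46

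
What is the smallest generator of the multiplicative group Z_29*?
p - 1 = 28 has prime divisors 2, 7. h is a primitive root mod 29 iff h^(28/q) ≢ 1 (mod 29) for each such q.
h = 2: 2^14 ≡ 28, 2^4 ≡ 16 (mod 29); none is 1, so 2 has order 28 and is a primitive root.
The smallest primitive root mod 29 is g = 2.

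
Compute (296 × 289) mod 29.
23

(296 × 289) = 85544
85544 mod 29 = 23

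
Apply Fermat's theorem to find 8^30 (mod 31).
By Fermat's Little Theorem, 8^{30} ≡ 1 (mod 31) since 31 is prime and gcd(8, 31) = 1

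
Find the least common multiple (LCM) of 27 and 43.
1161

First find GCD(27, 43) using the Euclidean algorithm:
27 = 0 × 43 + 27
43 = 1 × 27 + 16
27 = 1 × 16 + 11
16 = 1 × 11 + 5
11 = 2 × 5 + 1
5 = 5 × 1 + 0
GCD(27, 43) = 1

LCM formula: LCM(a, b) = (a × b) / GCD(a, b)
LCM(27, 43) = (27 × 43) / 1
LCM(27, 43) = 1161 / 1
LCM(27, 43) = 1161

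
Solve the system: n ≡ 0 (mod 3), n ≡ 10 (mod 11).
M = 3 × 11 = 33. M₁ = 11, y₁ ≡ 2 (mod 3). M₂ = 3, y₂ ≡ 4 (mod 11). n = 0×11×2 + 10×3×4 ≡ 21 (mod 33)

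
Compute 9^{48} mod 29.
16

Using successive squaring:
Binary expansion of 48: 110000
Powers of 9 mod 29 (each is the square of the previous):
  9^1 ≡ 9 (mod 29)
  9^2 ≡ 9² = 81 ≡ 23 (mod 29)
  9^4 ≡ 23² = 529 ≡ 7 (mod 29)
  9^8 ≡ 7² = 49 ≡ 20 (mod 29)
  9^16 ≡ 20² = 400 ≡ 23 (mod 29)
  9^32 ≡ 23² = 529 ≡ 7 (mod 29)
48 = 32 + 16, so 9^48 = 9^32 × 9^16 ≡ 7 × 23 (mod 29)
Multiplying step by step:
  7 × 23 = 161 ≡ 16 (mod 29)
Result: 9^48 ≡ 16 (mod 29)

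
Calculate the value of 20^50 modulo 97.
Using repeated squaring. 50 = 32 + 16 + 2 (binary 110010). Repeated squaring mod 97: 20^1 ≡ 20; 20^2 ≡ 20² = 400 ≡ 12; 20^4 ≡ 12² = 144 ≡ 47; 20^8 ≡ 47² = 2209 ≡ 75; 20^16 ≡ 75² = 5625 ≡ 96; 20^32 ≡ 96² = 9216 ≡ 1. Multiply: 20^50 = 20^32 × 20^16 × 20^2 ≡ 1 × 96 × 12 (mod 97): 1 × 96 = 96 ≡ 96; 96 × 12 = 1152 ≡ 85. So 20^50 ≡ 85 (mod 97).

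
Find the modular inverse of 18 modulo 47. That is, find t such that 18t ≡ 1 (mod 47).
34

Using Extended Euclidean Algorithm:
gcd(18, 47) = 1
Bezout coefficients: 18 × -13 + 47 × 5 = 1
So 18 × -13 ≡ 1 (mod 47)
The inverse is -13 mod 47 = 34
Verification: 18 × 34 = 612 = 13 × 47 + 1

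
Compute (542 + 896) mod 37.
32

(542 + 896) = 1438
1438 mod 37 = 32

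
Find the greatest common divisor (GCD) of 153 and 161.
1

Using the Euclidean algorithm:
153 = 0 × 161 + 153
161 = 1 × 153 + 8
153 = 19 × 8 + 1
8 = 8 × 1 + 0

GCD(153, 161) = 1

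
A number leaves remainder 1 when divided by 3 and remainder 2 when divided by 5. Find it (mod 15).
M = 3 × 5 = 15. M₁ = 5, y₁ ≡ 2 (mod 3). M₂ = 3, y₂ ≡ 2 (mod 5). r = 1×5×2 + 2×3×2 ≡ 7 (mod 15)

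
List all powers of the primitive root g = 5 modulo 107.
g^1, g^2, ..., g^{106} mod 107: {5, 25, 18, 90, 22, 3, 15, 75, 54, 56, 66, 9, 45, 11, 55, 61, 91, 27, 28, 33, 58, 76, 59, 81, 84, 99, 67, 14, 70, 29, 38, 83, 94, 42, 103, 87, 7, 35, 68, 19, 95, 47, 21, 105, 97, 57, 71, 34, 63, 101, 77, 64, 106, 102, 82, 89, 17, 85, 104, 92, 32, 53, 51, 41, 98, 62, 96, 52, 46, 16, 80, 79, 74, 49, 31, 48, 26, 23, 8, 40, 93, 37, 78, 69, 24, 13, 65, 4, 20, 100, 72, 39, 88, 12, 60, 86, 2, 10, 50, 36, 73, 44, 6, 30, 43, 1}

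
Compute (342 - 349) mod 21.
14

(342 - 349) = -7
-7 mod 21 = 14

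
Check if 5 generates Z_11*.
p - 1 = 10 has prime divisors 2, 5. Check 5^(10/q) mod 11 for each: 5^(10/2) = 5^5 ≡ 1, 5^(10/5) = 5^2 ≡ 3 (mod 11). Since 5^5 ≡ 1 (mod 11), the order of 5 divides 5 (in fact the order is 5) ≠ 10, so it is not a primitive root.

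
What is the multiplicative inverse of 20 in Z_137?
20^(-1) ≡ 48 (mod 137). Verification: 20 × 48 = 960 ≡ 1 (mod 137)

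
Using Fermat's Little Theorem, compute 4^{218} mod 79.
49

By Fermat's Little Theorem, a^(p-1) ≡ 1 (mod p) for prime p and gcd(a, p) = 1
Here p = 79, so 4^78 ≡ 1 (mod 79)
We can reduce the exponent: 218 mod 78 = 62
So 4^218 ≡ 4^62 (mod 79)
Computing: 4^62 mod 79 = 49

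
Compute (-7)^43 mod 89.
Using repeated squaring. (-7) ≡ 82 (mod 89). 43 = 32 + 8 + 2 + 1 (binary 101011). Repeated squaring mod 89: 82^1 ≡ 82; 82^2 ≡ 82² = 6724 ≡ 49; 82^4 ≡ 49² = 2401 ≡ 87; 82^8 ≡ 87² = 7569 ≡ 4; 82^16 ≡ 4² = 16 ≡ 16; 82^32 ≡ 16² = 256 ≡ 78. Multiply: (-7)^43 ≡ 82^32 × 82^8 × 82^2 × 82^1 ≡ 78 × 4 × 49 × 82 (mod 89): 78 × 4 = 312 ≡ 45; 45 × 49 = 2205 ≡ 69; 69 × 82 = 5658 ≡ 51. So (-7)^43 ≡ 51 (mod 89).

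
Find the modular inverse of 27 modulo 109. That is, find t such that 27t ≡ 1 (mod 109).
105

Using Extended Euclidean Algorithm:
gcd(27, 109) = 1
Bezout coefficients: 27 × -4 + 109 × 1 = 1
So 27 × -4 ≡ 1 (mod 109)
The inverse is -4 mod 109 = 105
Verification: 27 × 105 = 2835 = 26 × 109 + 1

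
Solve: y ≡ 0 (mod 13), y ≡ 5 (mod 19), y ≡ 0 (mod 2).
M = 13 × 19 × 2 = 494. M₁ = 38, y₁ ≡ 12 (mod 13). M₂ = 26, y₂ ≡ 11 (mod 19). M₃ = 247, y₃ ≡ 1 (mod 2). y = 0×38×12 + 5×26×11 + 0×247×1 ≡ 442 (mod 494)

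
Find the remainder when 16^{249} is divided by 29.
By Fermat: 16^{28} ≡ 1 (mod 29). 249 = 8×28 + 25. So 16^{249} ≡ 16^{25} ≡ 25 (mod 29)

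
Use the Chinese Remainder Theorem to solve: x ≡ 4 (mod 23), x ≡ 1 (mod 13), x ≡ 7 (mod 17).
4512

Using the Chinese Remainder Theorem:
M = product of moduli = 5083
For equation 1: M_1 = 221, 221 ≡ 14 (mod 23), inverse of 221 mod 23 is 5 (check: 14 × 5 = 70 ≡ 1 (mod 23))
For equation 2: M_2 = 391, 391 ≡ 1 (mod 13), inverse of 391 mod 13 is 1 (check: 1 × 1 = 1 ≡ 1 (mod 13))
For equation 3: M_3 = 299, 299 ≡ 10 (mod 17), inverse of 299 mod 17 is 12 (check: 10 × 12 = 120 ≡ 1 (mod 17))
Combine: x ≡ Σ r_i×M_i×(M_i⁻¹ mod m_i) = 4×221×5 + 1×391×1 + 7×299×12 = 4420 + 391 + 25116 = 29927
29927 mod 5083 = 4512
x ≡ 4512 (mod 5083)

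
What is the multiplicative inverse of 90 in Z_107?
44

Using Extended Euclidean Algorithm:
gcd(90, 107) = 1
Bezout coefficients: 90 × 44 + 107 × -37 = 1
So 90 × 44 ≡ 1 (mod 107)
The inverse is 44 mod 107 = 44
Verification: 90 × 44 = 3960 = 37 × 107 + 1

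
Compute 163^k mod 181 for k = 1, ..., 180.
g^1, g^2, ..., g^{180} mod 181: {163, 143, 141, 177, 72, 152, 160, 16, 74, 116, 84, 117, 66, 79, 26, 75, 98, 46, 77, 62, 151, 178, 54, 114, 120, 12, 146, 87, 63, 133, 140, 14, 110, 11, 164, 125, 103, 137, 68, 43, 131, 176, 90, 9, 19, 20, 2, 145, 105, 101, 173, 144, 123, 139, 32, 148, 51, 168, 53, 132, 158, 52, 150, 15, 92, 154, 124, 121, 175, 108, 47, 59, 24, 111, 174, 126, 85, 99, 28, 39, 22, 147, 69, 25, 93, 136, 86, 81, 171, 180, 18, 38, 40, 4, 109, 29, 21, 165, 107, 65, 97, 64, 115, 102, 155, 106, 83, 135, 104, 119, 30, 3, 127, 67, 61, 169, 35, 94, 118, 48, 41, 167, 71, 170, 17, 56, 78, 44, 113, 138, 50, 5, 91, 172, 162, 161, 179, 36, 76, 80, 8, 37, 58, 42, 149, 33, 130, 13, 128, 49, 23, 129, 31, 166, 89, 27, 57, 60, 6, 73, 134, 122, 157, 70, 7, 55, 96, 82, 153, 142, 159, 34, 112, 156, 88, 45, 95, 100, 10, 1}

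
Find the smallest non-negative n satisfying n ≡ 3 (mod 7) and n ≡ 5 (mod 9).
M = 7 × 9 = 63. M₁ = 9, y₁ ≡ 4 (mod 7). M₂ = 7, y₂ ≡ 4 (mod 9). n = 3×9×4 + 5×7×4 ≡ 59 (mod 63)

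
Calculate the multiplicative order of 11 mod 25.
Powers of 11 mod 25: 11^1≡11, 11^2≡21, 11^3≡6, 11^4≡16, 11^5≡1. Order = 5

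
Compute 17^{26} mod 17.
0

Using successive squaring:
Binary expansion of 26: 11010
Powers of 17 mod 17 (each is the square of the previous):
  17^1 ≡ 0 (mod 17)
  17^2 ≡ 0² = 0 ≡ 0 (mod 17)
  17^4 ≡ 0² = 0 ≡ 0 (mod 17)
  17^8 ≡ 0² = 0 ≡ 0 (mod 17)
  17^16 ≡ 0² = 0 ≡ 0 (mod 17)
26 = 16 + 8 + 2, so 17^26 = 17^16 × 17^8 × 17^2 ≡ 0 × 0 × 0 (mod 17)
Multiplying step by step:
  0 × 0 = 0 ≡ 0 (mod 17)
  0 × 0 = 0 ≡ 0 (mod 17)
Result: 17^26 ≡ 0 (mod 17)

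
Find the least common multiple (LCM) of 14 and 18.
126

First find GCD(14, 18) using the Euclidean algorithm:
14 = 0 × 18 + 14
18 = 1 × 14 + 4
14 = 3 × 4 + 2
4 = 2 × 2 + 0
GCD(14, 18) = 2

LCM formula: LCM(a, b) = (a × b) / GCD(a, b)
LCM(14, 18) = (14 × 18) / 2
LCM(14, 18) = 252 / 2
LCM(14, 18) = 126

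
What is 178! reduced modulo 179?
By Wilson's theorem, (178)! ≡ -1 ≡ 178 (mod 179)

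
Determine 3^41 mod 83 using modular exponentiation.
Using repeated squaring. 41 = 32 + 8 + 1 (binary 101001). Repeated squaring mod 83: 3^1 ≡ 3; 3^2 ≡ 3² = 9 ≡ 9; 3^4 ≡ 9² = 81 ≡ 81; 3^8 ≡ 81² = 6561 ≡ 4; 3^16 ≡ 4² = 16 ≡ 16; 3^32 ≡ 16² = 256 ≡ 7. Multiply: 3^41 = 3^32 × 3^8 × 3^1 ≡ 7 × 4 × 3 (mod 83): 7 × 4 = 28 ≡ 28; 28 × 3 = 84 ≡ 1. So 3^41 ≡ 1 (mod 83).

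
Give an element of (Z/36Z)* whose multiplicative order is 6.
5 has order 6 mod 36 since 5^{6} ≡ 1 (mod 36) and no smaller power works.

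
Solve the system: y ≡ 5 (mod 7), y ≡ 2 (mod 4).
M = 7 × 4 = 28. M₁ = 4, y₁ ≡ 2 (mod 7). M₂ = 7, y₂ ≡ 3 (mod 4). y = 5×4×2 + 2×7×3 ≡ 26 (mod 28)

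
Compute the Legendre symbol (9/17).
(9/17) = 9^{8} mod 17 = 1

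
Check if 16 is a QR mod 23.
By Euler's criterion: 16^{11} ≡ 1 (mod 23). Since this equals 1, 16 is a QR.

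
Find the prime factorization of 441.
3^2 × 7^2

Divide by primes starting from smallest:
441 ÷ 3 = 147
147 ÷ 3 = 49
49 ÷ 7 = 7
7 ÷ 7 = 1

441 = 3^2 × 7^2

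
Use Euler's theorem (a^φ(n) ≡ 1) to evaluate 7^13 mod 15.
By Euler: 7^{8} ≡ 1 (mod 15) since gcd(7, 15) = 1. 13 = 1×8 + 5. So 7^{13} ≡ 7^{5} ≡ 7 (mod 15)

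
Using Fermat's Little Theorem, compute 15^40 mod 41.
By Fermat's Little Theorem, 15^{40} ≡ 1 (mod 41) since 41 is prime and gcd(15, 41) = 1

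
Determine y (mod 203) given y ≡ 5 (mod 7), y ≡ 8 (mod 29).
124

Using the Chinese Remainder Theorem:
M = product of moduli = 203
For equation 1: M_1 = 29, 29 ≡ 1 (mod 7), inverse of 29 mod 7 is 1 (check: 1 × 1 = 1 ≡ 1 (mod 7))
For equation 2: M_2 = 7, 7 ≡ 7 (mod 29), inverse of 7 mod 29 is 25 (check: 7 × 25 = 175 ≡ 1 (mod 29))
Combine: y ≡ Σ r_i×M_i×(M_i⁻¹ mod m_i) = 5×29×1 + 8×7×25 = 145 + 1400 = 1545
1545 mod 203 = 124
y ≡ 124 (mod 203)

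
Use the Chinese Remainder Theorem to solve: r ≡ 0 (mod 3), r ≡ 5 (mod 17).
M = 3 × 17 = 51. M₁ = 17, y₁ ≡ 2 (mod 3). M₂ = 3, y₂ ≡ 6 (mod 17). r = 0×17×2 + 5×3×6 ≡ 39 (mod 51)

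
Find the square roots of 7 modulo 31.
The square roots of 7 mod 31 are 10 and 21. Verify: 10² = 100 ≡ 7 (mod 31)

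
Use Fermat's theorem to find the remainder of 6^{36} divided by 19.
1

By Fermat's Little Theorem, a^(p-1) ≡ 1 (mod p) for prime p and gcd(a, p) = 1
Here p = 19, so 6^18 ≡ 1 (mod 19)
We can reduce the exponent: 36 mod 18 = 0
So 6^36 ≡ 6^0 (mod 19)
Computing: 6^0 mod 19 = 1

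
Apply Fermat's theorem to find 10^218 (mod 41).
By Fermat: 10^{40} ≡ 1 (mod 41). 218 ≡ 18 (mod 40). So 10^{218} ≡ 10^{18} ≡ 16 (mod 41)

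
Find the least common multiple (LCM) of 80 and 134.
5360

First find GCD(80, 134) using the Euclidean algorithm:
80 = 0 × 134 + 80
134 = 1 × 80 + 54
80 = 1 × 54 + 26
54 = 2 × 26 + 2
26 = 13 × 2 + 0
GCD(80, 134) = 2

LCM formula: LCM(a, b) = (a × b) / GCD(a, b)
LCM(80, 134) = (80 × 134) / 2
LCM(80, 134) = 10720 / 2
LCM(80, 134) = 5360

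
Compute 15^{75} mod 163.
126

Using successive squaring:
Binary expansion of 75: 1001011
Powers of 15 mod 163 (each is the square of the previous):
  15^1 ≡ 15 (mod 163)
  15^2 ≡ 15² = 225 ≡ 62 (mod 163)
  15^4 ≡ 62² = 3844 ≡ 95 (mod 163)
  15^8 ≡ 95² = 9025 ≡ 60 (mod 163)
  15^16 ≡ 60² = 3600 ≡ 14 (mod 163)
  15^32 ≡ 14² = 196 ≡ 33 (mod 163)
  15^64 ≡ 33² = 1089 ≡ 111 (mod 163)
75 = 64 + 8 + 2 + 1, so 15^75 = 15^64 × 15^8 × 15^2 × 15^1 ≡ 111 × 60 × 62 × 15 (mod 163)
Multiplying step by step:
  111 × 60 = 6660 ≡ 140 (mod 163)
  140 × 62 = 8680 ≡ 41 (mod 163)
  41 × 15 = 615 ≡ 126 (mod 163)
Result: 15^75 ≡ 126 (mod 163)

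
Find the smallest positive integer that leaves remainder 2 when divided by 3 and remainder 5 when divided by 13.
M = 3 × 13 = 39. M₁ = 13, y₁ ≡ 1 (mod 3). M₂ = 3, y₂ ≡ 9 (mod 13). k = 2×13×1 + 5×3×9 ≡ 5 (mod 39). The smallest positive such number is 5.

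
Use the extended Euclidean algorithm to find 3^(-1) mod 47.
Extended GCD: 3(16) + 47(-1) = 1. So 3^(-1) ≡ 16 ≡ 16 (mod 47). Verify: 3 × 16 = 48 ≡ 1 (mod 47)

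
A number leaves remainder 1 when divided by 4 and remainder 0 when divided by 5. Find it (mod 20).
M = 4 × 5 = 20. M₁ = 5, y₁ ≡ 1 (mod 4). M₂ = 4, y₂ ≡ 4 (mod 5). x = 1×5×1 + 0×4×4 ≡ 5 (mod 20)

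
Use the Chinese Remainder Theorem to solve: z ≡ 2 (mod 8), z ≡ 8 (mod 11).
M = 8 × 11 = 88. M₁ = 11, y₁ ≡ 3 (mod 8). M₂ = 8, y₂ ≡ 7 (mod 11). z = 2×11×3 + 8×8×7 ≡ 74 (mod 88)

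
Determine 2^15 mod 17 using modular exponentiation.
Using repeated squaring. 15 = 8 + 4 + 2 + 1 (binary 1111). Repeated squaring mod 17: 2^1 ≡ 2; 2^2 ≡ 2² = 4 ≡ 4; 2^4 ≡ 4² = 16 ≡ 16; 2^8 ≡ 16² = 256 ≡ 1. Multiply: 2^15 = 2^8 × 2^4 × 2^2 × 2^1 ≡ 1 × 16 × 4 × 2 (mod 17): 1 × 16 = 16 ≡ 16; 16 × 4 = 64 ≡ 13; 13 × 2 = 26 ≡ 9. So 2^15 ≡ 9 (mod 17).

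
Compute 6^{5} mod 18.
0

Using successive squaring:
Binary expansion of 5: 101
Powers of 6 mod 18 (each is the square of the previous):
  6^1 ≡ 6 (mod 18)
  6^2 ≡ 6² = 36 ≡ 0 (mod 18)
  6^4 ≡ 0² = 0 ≡ 0 (mod 18)
5 = 4 + 1, so 6^5 = 6^4 × 6^1 ≡ 0 × 6 (mod 18)
Multiplying step by step:
  0 × 6 = 0 ≡ 0 (mod 18)
Result: 6^5 ≡ 0 (mod 18)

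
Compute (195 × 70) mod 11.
10

(195 × 70) = 13650
13650 mod 11 = 10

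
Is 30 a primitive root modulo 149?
p - 1 = 148 has prime divisors 2, 37. Check 30^(148/q) mod 149 for each: 30^(148/2) = 30^74 ≡ 1, 30^(148/37) = 30^4 ≡ 36 (mod 149). Since 30^74 ≡ 1 (mod 149), the order of 30 divides 74 (in fact the order is 37) ≠ 148, so it is not a primitive root.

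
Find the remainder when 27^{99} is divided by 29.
By Fermat: 27^{28} ≡ 1 (mod 29). 99 = 3×28 + 15. So 27^{99} ≡ 27^{15} ≡ 2 (mod 29)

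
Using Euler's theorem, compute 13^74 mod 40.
By Euler: 13^{16} ≡ 1 (mod 40) since gcd(13, 40) = 1. 74 = 4×16 + 10. So 13^{74} ≡ 13^{10} ≡ 9 (mod 40)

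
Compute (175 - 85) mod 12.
6

(175 - 85) = 90
90 mod 12 = 6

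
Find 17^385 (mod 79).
Using Fermat: 17^{78} ≡ 1 (mod 79). 385 ≡ 73 (mod 78). So 17^{385} ≡ 17^{73} ≡ 71 (mod 79)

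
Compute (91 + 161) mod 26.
18

(91 + 161) = 252
252 mod 26 = 18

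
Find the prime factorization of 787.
787

Divide by primes starting from smallest:
787 ÷ 787 = 1

787 = 787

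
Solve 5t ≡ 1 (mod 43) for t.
26

Using Extended Euclidean Algorithm:
gcd(5, 43) = 1
Bezout coefficients: 5 × -17 + 43 × 2 = 1
So 5 × -17 ≡ 1 (mod 43)
The inverse is -17 mod 43 = 26
Verification: 5 × 26 = 130 = 3 × 43 + 1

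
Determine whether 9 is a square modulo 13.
By Euler's criterion: 9^{6} ≡ 1 (mod 13). Since this equals 1, 9 is a QR.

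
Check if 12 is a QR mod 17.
By Euler's criterion: 12^{8} ≡ 16 (mod 17). Since this equals -1 (≡ 16), 12 is not a QR.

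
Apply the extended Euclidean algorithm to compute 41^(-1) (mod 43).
Extended GCD: 41(21) + 43(-20) = 1. So 41^(-1) ≡ 21 ≡ 21 (mod 43). Verify: 41 × 21 = 861 ≡ 1 (mod 43)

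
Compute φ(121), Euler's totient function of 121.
110

Prime factorization: 121 = 11^2
Using the formula φ(n) = n × Π(1 - 1/p) for each prime factor p:
φ(121) = 121 × (1 - 1/11)
φ(121) = 110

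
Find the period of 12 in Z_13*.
Powers of 12 mod 13: 12^1≡12, 12^2≡1. Order = 2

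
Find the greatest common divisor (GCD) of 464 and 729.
1

Using the Euclidean algorithm:
464 = 0 × 729 + 464
729 = 1 × 464 + 265
464 = 1 × 265 + 199
265 = 1 × 199 + 66
199 = 3 × 66 + 1
66 = 66 × 1 + 0

GCD(464, 729) = 1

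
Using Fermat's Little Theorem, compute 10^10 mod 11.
By Fermat's Little Theorem, 10^{10} ≡ 1 (mod 11) since 11 is prime and gcd(10, 11) = 1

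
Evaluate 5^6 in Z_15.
6 = 4 + 2 (binary 110). Repeated squaring mod 15: 5^1 ≡ 5; 5^2 ≡ 5² = 25 ≡ 10; 5^4 ≡ 10² = 100 ≡ 10. Multiply: 5^6 = 5^4 × 5^2 ≡ 10 × 10 (mod 15): 10 × 10 = 100 ≡ 10. So 5^6 ≡ 10 (mod 15).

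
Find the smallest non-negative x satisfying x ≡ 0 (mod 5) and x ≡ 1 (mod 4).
M = 5 × 4 = 20. M₁ = 4, y₁ ≡ 4 (mod 5). M₂ = 5, y₂ ≡ 1 (mod 4). x = 0×4×4 + 1×5×1 ≡ 5 (mod 20)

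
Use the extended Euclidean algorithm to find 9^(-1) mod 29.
Extended GCD: 9(13) + 29(-4) = 1. So 9^(-1) ≡ 13 ≡ 13 (mod 29). Verify: 9 × 13 = 117 ≡ 1 (mod 29)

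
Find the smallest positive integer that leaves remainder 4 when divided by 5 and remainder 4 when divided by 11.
M = 5 × 11 = 55. M₁ = 11, y₁ ≡ 1 (mod 5). M₂ = 5, y₂ ≡ 9 (mod 11). m = 4×11×1 + 4×5×9 ≡ 4 (mod 55). The smallest positive such number is 4.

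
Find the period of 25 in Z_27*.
Powers of 25 mod 27: 25^1≡25, 25^2≡4, 25^3≡19, 25^4≡16, 25^5≡22, 25^6≡10, 25^7≡7, 25^8≡13, 25^9≡1. Order = 9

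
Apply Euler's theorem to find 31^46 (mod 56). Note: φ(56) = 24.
By Euler: 31^{24} ≡ 1 (mod 56) since gcd(31, 56) = 1. 46 = 1×24 + 22. So 31^{46} ≡ 31^{22} ≡ 25 (mod 56)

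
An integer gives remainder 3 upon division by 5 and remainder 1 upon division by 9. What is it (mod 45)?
M = 5 × 9 = 45. M₁ = 9, y₁ ≡ 4 (mod 5). M₂ = 5, y₂ ≡ 2 (mod 9). k = 3×9×4 + 1×5×2 ≡ 28 (mod 45). The smallest positive such number is 28.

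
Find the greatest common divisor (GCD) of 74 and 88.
2

Using the Euclidean algorithm:
74 = 0 × 88 + 74
88 = 1 × 74 + 14
74 = 5 × 14 + 4
14 = 3 × 4 + 2
4 = 2 × 2 + 0

GCD(74, 88) = 2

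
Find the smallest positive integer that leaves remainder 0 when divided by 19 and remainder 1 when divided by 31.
M = 19 × 31 = 589. M₁ = 31, y₁ ≡ 8 (mod 19). M₂ = 19, y₂ ≡ 18 (mod 31). m = 0×31×8 + 1×19×18 ≡ 342 (mod 589). The smallest positive such number is 342.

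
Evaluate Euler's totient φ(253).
220

Prime factorization: 253 = 11 × 23
Using the formula φ(n) = n × Π(1 - 1/p) for each prime factor p:
φ(253) = 253 × (1 - 1/11) × (1 - 1/23)
φ(253) = 220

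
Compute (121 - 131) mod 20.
10

(121 - 131) = -10
-10 mod 20 = 10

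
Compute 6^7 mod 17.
7 = 4 + 2 + 1 (binary 111). Repeated squaring mod 17: 6^1 ≡ 6; 6^2 ≡ 6² = 36 ≡ 2; 6^4 ≡ 2² = 4 ≡ 4. Multiply: 6^7 = 6^4 × 6^2 × 6^1 ≡ 4 × 2 × 6 (mod 17): 4 × 2 = 8 ≡ 8; 8 × 6 = 48 ≡ 14. So 6^7 ≡ 14 (mod 17).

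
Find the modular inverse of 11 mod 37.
11^(-1) ≡ 27 (mod 37). Verification: 11 × 27 = 297 ≡ 1 (mod 37)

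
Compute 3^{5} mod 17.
5

Using successive squaring:
Binary expansion of 5: 101
Powers of 3 mod 17 (each is the square of the previous):
  3^1 ≡ 3 (mod 17)
  3^2 ≡ 3² = 9 ≡ 9 (mod 17)
  3^4 ≡ 9² = 81 ≡ 13 (mod 17)
5 = 4 + 1, so 3^5 = 3^4 × 3^1 ≡ 13 × 3 (mod 17)
Multiplying step by step:
  13 × 3 = 39 ≡ 5 (mod 17)
Result: 3^5 ≡ 5 (mod 17)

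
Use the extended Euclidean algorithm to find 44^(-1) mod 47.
Extended GCD: 44(-16) + 47(15) = 1. So 44^(-1) ≡ 31 ≡ 31 (mod 47). Verify: 44 × 31 = 1364 ≡ 1 (mod 47)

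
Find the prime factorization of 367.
367

Divide by primes starting from smallest:
367 ÷ 367 = 1

367 = 367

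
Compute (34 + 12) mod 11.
2

(34 + 12) = 46
46 mod 11 = 2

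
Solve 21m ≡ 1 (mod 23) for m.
21^(-1) ≡ 11 (mod 23). Verification: 21 × 11 = 231 ≡ 1 (mod 23)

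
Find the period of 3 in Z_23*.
Powers of 3 mod 23: 3^1≡3, 3^2≡9, 3^3≡4, 3^4≡12, 3^5≡13, 3^6≡16, 3^7≡2, 3^8≡6, 3^9≡18, 3^10≡8, 3^11≡1. Order = 11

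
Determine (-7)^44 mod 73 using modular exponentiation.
Using repeated squaring. (-7) ≡ 66 (mod 73). 44 = 32 + 8 + 4 (binary 101100). Repeated squaring mod 73: 66^1 ≡ 66; 66^2 ≡ 66² = 4356 ≡ 49; 66^4 ≡ 49² = 2401 ≡ 65; 66^8 ≡ 65² = 4225 ≡ 64; 66^16 ≡ 64² = 4096 ≡ 8; 66^32 ≡ 8² = 64 ≡ 64. Multiply: (-7)^44 ≡ 66^32 × 66^8 × 66^4 ≡ 64 × 64 × 65 (mod 73): 64 × 64 = 4096 ≡ 8; 8 × 65 = 520 ≡ 9. So (-7)^44 ≡ 9 (mod 73).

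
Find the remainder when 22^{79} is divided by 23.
By Fermat: 22^{22} ≡ 1 (mod 23). 79 = 3×22 + 13. So 22^{79} ≡ 22^{13} ≡ 22 (mod 23)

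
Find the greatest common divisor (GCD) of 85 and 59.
1

Using the Euclidean algorithm:
85 = 1 × 59 + 26
59 = 2 × 26 + 7
26 = 3 × 7 + 5
7 = 1 × 5 + 2
5 = 2 × 2 + 1
2 = 2 × 1 + 0

GCD(85, 59) = 1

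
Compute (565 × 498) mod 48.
42

(565 × 498) = 281370
281370 mod 48 = 42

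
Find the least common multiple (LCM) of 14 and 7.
14

First find GCD(14, 7) using the Euclidean algorithm:
14 = 2 × 7 + 0
GCD(14, 7) = 7

LCM formula: LCM(a, b) = (a × b) / GCD(a, b)
LCM(14, 7) = (14 × 7) / 7
LCM(14, 7) = 98 / 7
LCM(14, 7) = 14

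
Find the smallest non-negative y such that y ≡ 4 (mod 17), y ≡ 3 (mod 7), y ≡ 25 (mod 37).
395

Using the Chinese Remainder Theorem:
M = product of moduli = 4403
For equation 1: M_1 = 259, 259 ≡ 4 (mod 17), inverse of 259 mod 17 is 13 (check: 4 × 13 = 52 ≡ 1 (mod 17))
For equation 2: M_2 = 629, 629 ≡ 6 (mod 7), inverse of 629 mod 7 is 6 (check: 6 × 6 = 36 ≡ 1 (mod 7))
For equation 3: M_3 = 119, 119 ≡ 8 (mod 37), inverse of 119 mod 37 is 14 (check: 8 × 14 = 112 ≡ 1 (mod 37))
Combine: y ≡ Σ r_i×M_i×(M_i⁻¹ mod m_i) = 4×259×13 + 3×629×6 + 25×119×14 = 13468 + 11322 + 41650 = 66440
66440 mod 4403 = 395
y ≡ 395 (mod 4403)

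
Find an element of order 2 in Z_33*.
23 has order 2 mod 33 since 23^{2} ≡ 1 (mod 33) and no smaller power works.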